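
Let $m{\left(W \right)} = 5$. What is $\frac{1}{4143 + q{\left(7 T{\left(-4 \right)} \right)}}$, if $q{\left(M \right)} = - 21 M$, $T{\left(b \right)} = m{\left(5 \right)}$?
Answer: $\frac{1}{3408} \approx 0.00029343$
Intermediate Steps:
$T{\left(b \right)} = 5$
$\frac{1}{4143 + q{\left(7 T{\left(-4 \right)} \right)}} = \frac{1}{4143 - 21 \cdot 7 \cdot 5} = \frac{1}{4143 - 735} = \frac{1}{3408}$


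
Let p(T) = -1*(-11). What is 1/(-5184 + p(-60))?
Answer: -1/5173 ≈ -0.00019331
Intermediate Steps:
p(T) = 11
1/(-5184 + p(-60)) = 1/(-5184 + 11) = 1/(-5173) = -1/5173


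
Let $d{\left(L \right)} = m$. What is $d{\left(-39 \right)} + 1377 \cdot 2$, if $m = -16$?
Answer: $2738$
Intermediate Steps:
$d{\left(L \right)} = -16$
$d{\left(-39 \right)} + 1377 \cdot 2 = -16 + 1377 \cdot 2 = -16 + 2754 = 2738$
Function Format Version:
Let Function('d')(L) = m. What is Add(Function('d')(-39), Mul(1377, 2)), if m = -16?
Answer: 2738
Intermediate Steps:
Function('d')(L) = -16
Add(Function('d')(-39), Mul(1377, 2)) = Add(-16, Mul(1377, 2)) = Add(-16, 2754) = 2738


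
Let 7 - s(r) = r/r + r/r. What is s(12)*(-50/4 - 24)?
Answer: -365/2 ≈ -182.50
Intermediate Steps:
s(r) = 5 (s(r) = 7 - (r/r + r/r) = 7 - (1 + 1) = 7 - 1*2 = 7 - 2 = 5)
s(12)*(-50/4 - 24) = 5*(-50/4 - 24) = 5*(-5*5/2 - 24) = 5*(-25/2 - 24) = 5*(-73/2) = -365/2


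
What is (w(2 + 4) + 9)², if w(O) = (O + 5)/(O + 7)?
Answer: 16384/169 ≈ 96.947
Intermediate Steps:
w(O) = (5 + O)/(7 + O)
(w(2 + 4) + 9)² = ((5 + (2 + 4))/(7 + (2 + 4)) + 9)² = ((5 + 6)/(7 + 6) + 9)² = (11/13 + 9)² = (128/13)² = 16384/169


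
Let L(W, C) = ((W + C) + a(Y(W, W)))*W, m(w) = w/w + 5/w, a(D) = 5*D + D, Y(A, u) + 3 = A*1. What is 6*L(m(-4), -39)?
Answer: 705/8 ≈ 88.125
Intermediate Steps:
Y(A, u) = -3 + A (Y(A, u) = -3 + A*1 = -3 + A)
a(D) = 6*D
m(w) = 1 + 5/w
L(W, C) = W*(-18 + C + 7*W) (L(W, C) = ((W + C) + 6*(-3 + W))*W = ((C + W) + (-18 + 6*W))*W = (-18 + C + 7*W)*W = W*(-18 + C + 7*W))
6*L(m(-4), -39) = 6*(((5 - 4)/(-4))*(-18 - 39 + 7*((5 - 4)/(-4)))) = 6*((-1/4*1)*(-18 - 39 + 7*(-1/4*1))) = 6*(-(-18 - 39 + 7*(-1/4))/4) = 6*(-(-18 - 39 - 7/4)/4) = 6*(-1/4*(-235/4)) = 6*(235/16) = 705/8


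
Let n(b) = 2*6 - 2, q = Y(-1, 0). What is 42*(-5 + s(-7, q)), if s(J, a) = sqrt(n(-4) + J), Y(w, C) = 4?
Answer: -210 + 42*sqrt(3) ≈ -137.25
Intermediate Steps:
q = 4
n(b) = 10 (n(b) = 12 - 2 = 10)
s(J, a) = sqrt(10 + J)
42*(-5 + s(-7, q)) = 42*(-5 + sqrt(10 - 7)) = 42*(-5 + sqrt(3)) = -210 + 42*sqrt(3)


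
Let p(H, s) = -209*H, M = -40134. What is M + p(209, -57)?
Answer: -83815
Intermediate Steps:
M + p(209, -57) = -40134 - 209*209 = -40134 - 43681 = -83815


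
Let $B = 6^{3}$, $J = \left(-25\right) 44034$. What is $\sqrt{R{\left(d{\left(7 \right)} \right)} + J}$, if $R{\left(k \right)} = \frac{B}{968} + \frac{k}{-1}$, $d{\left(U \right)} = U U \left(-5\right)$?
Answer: $\frac{i \sqrt{133173178}}{11} \approx 1049.1 i$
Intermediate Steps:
$d{\left(U \right)} = - 5 U^{2}$ ($d{\left(U \right)} = U^{2} \left(-5\right) = - 5 U^{2}$)
$J = -1100850$
$B = 216$
$R{\left(k \right)} = \frac{27}{121} - k$ ($R{\left(k \right)} = \frac{216}{968} + \frac{k}{-1} = 216 \cdot \frac{1}{968} + k \left(-1\right) = \frac{27}{121} - k$)
$\sqrt{R{\left(d{\left(7 \right)} \right)} + J} = \sqrt{\left(\frac{27}{121} - - 5 \cdot 7^{2}\right) - 1100850} = \sqrt{\left(\frac{27}{121} - \left(-5\right) 49\right) - 1100850} = \sqrt{\left(\frac{27}{121} - -245\right) - 1100850} = \sqrt{\left(\frac{27}{121} + 245\right) - 1100850} = \sqrt{\frac{29672}{121} - 1100850} = \sqrt{- \frac{133173178}{121}} = \frac{i \sqrt{133173178}}{11}$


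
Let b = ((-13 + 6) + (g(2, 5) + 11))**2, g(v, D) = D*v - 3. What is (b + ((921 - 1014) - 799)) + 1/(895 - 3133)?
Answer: -1725499/2238 ≈ -771.00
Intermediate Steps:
g(v, D) = -3 + D*v
b = 121 (b = ((-13 + 6) + ((-3 + 5*2) + 11))**2 = (-7 + ((-3 + 10) + 11))**2 = (-7 + (7 + 11))**2 = (-7 + 18)**2 = 11**2 = 121)
(b + ((921 - 1014) - 799)) + 1/(895 - 3133) = (121 + ((921 - 1014) - 799)) + 1/(895 - 3133) = (121 + (-93 - 799)) + 1/(-2238) = (121 - 892) - 1/2238 = -771 - 1/2238 = -1725499/2238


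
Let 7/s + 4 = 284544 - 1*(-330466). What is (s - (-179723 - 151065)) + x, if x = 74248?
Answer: 35585652889/87858 ≈ 4.0504e+5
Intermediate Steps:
s = 1/87858 (s = 7/(-4 + (284544 - 1*(-330466))) = 7/(-4 + (284544 + 330466)) = 7/(-4 + 615010) = 7/615006 = 7*(1/615006) = 1/87858 ≈ 1.1382e-5)
(s - (-179723 - 151065)) + x = (1/87858 - (-179723 - 151065)) + 74248 = (1/87858 - 1*(-330788)) + 74248 = (1/87858 + 330788) + 74248 = 29062372105/87858 + 74248 = 35585652889/87858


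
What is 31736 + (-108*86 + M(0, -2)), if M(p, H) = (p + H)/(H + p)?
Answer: 22449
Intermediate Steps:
M(p, H) = 1 (M(p, H) = (H + p)/(H + p) = 1)
31736 + (-108*86 + M(0, -2)) = 31736 + (-108*86 + 1) = 31736 + (-9288 + 1) = 31736 - 9287 = 22449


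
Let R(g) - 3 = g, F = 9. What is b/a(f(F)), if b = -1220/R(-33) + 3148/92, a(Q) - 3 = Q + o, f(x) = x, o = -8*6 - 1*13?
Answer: -5167/3381 ≈ -1.5282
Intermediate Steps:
o = -61 (o = -48 - 13 = -61)
R(g) = 3 + g
a(Q) = -58 + Q (a(Q) = 3 + (Q - 61) = 3 + (-61 + Q) = -58 + Q)
b = 5167/69 (b = -1220/(3 - 33) + 3148/92 = -1220/(-30) + 3148*(1/92) = -1220*(-1/30) + 787/23 = 122/3 + 787/23 = 5167/69 ≈ 74.884)
b/a(f(F)) = 5167/(69*(-58 + 9)) = (5167/69)/(-49) = (5167/69)*(-1/49) = -5167/3381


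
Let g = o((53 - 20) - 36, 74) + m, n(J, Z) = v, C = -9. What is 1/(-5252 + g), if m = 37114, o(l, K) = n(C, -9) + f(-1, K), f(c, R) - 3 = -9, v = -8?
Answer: 1/31848 ≈ 3.1399e-5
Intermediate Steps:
f(c, R) = -6 (f(c, R) = 3 - 9 = -6)
n(J, Z) = -8
o(l, K) = -14 (o(l, K) = -8 - 6 = -14)
g = 37100 (g = -14 + 37114 = 37100)
1/(-5252 + g) = 1/(-5252 + 37100) = 1/31848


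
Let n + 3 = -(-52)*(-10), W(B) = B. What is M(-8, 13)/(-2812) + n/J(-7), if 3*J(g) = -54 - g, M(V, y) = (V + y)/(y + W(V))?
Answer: 4411981/132164 ≈ 33.383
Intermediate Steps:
M(V, y) = 1 (M(V, y) = (V + y)/(y + V) = (V + y)/(V + y) = 1)
J(g) = -18 - g/3 (J(g) = (-54 - g)/3 = -18 - g/3)
n = -523 (n = -3 - (-52)*(-10) = -3 - 52*10 = -3 - 520 = -523)
M(-8, 13)/(-2812) + n/J(-7) = 1/(-2812) - 523/(-18 - 1/3*(-7)) = 1*(-1/2812) - 523/(-18 + 7/3) = -1/2812 - 523/(-47/3) = -1/2812 - 523*(-3/47) = -1/2812 + 1569/47 = 4411981/132164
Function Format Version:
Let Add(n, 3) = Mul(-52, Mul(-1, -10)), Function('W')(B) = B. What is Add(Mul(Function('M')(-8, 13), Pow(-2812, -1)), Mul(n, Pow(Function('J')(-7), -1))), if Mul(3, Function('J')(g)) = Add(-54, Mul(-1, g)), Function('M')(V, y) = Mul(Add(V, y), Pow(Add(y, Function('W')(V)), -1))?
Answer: Rational(4411981, 132164) ≈ 33.383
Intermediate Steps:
Function('M')(V, y) = 1 (Function('M')(V, y) = Mul(Add(V, y), Pow(Add(y, V), -1)) = Mul(Add(V, y), Pow(Add(V, y), -1)) = 1)
Function('J')(g) = Add(-18, Mul(Rational(-1, 3), g)) (Function('J')(g) = Mul(Rational(1, 3), Add(-54, Mul(-1, g))) = Add(-18, Mul(Rational(-1, 3), g)))
n = -523 (n = Add(-3, Mul(-52, Mul(-1, -10))) = Add(-3, Mul(-52, 10)) = Add(-3, -520) = -523)
Add(Mul(Function('M')(-8, 13), Pow(-2812, -1)), Mul(n, Pow(Function('J')(-7), -1))) = Add(Mul(1, Pow(-2812, -1)), Mul(-523, Pow(Add(-18, Mul(Rational(-1, 3), -7)), -1))) = Add(Mul(1, Rational(-1, 2812)), Mul(-523, Pow(Add(-18, Rational(7, 3)), -1))) = Add(Rational(-1, 2812), Mul(-523, Pow(Rational(-47, 3), -1))) = Add(Rational(-1, 2812), Mul(-523, Rational(-3, 47))) = Add(Rational(-1, 2812), Rational(1569, 47)) = Rational(4411981, 132164)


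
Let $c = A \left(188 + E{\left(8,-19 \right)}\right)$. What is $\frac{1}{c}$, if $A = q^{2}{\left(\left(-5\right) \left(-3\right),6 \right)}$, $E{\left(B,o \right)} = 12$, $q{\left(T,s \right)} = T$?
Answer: $\frac{1}{45000} \approx 2.2222 \cdot 10^{-5}$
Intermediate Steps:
$A = 225$ ($A = \left(\left(-5\right) \left(-3\right)\right)^{2} = 15^{2} = 225$)
$c = 45000$ ($c = 225 \left(188 + 12\right) = 225 \cdot 200 = 45000$)
$\frac{1}{c} = \frac{1}{45000}$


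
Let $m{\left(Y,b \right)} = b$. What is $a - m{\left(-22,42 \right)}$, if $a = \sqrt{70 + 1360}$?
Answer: $-42 + \sqrt{1430} \approx -4.1847$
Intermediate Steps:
$a = \sqrt{1430} \approx 37.815$
$a - m{\left(-22,42 \right)} = \sqrt{1430} - 42 = -42 + \sqrt{1430}$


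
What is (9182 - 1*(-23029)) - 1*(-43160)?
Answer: 75371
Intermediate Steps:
(9182 - 1*(-23029)) - 1*(-43160) = (9182 + 23029) + 43160 = 32211 + 43160 = 75371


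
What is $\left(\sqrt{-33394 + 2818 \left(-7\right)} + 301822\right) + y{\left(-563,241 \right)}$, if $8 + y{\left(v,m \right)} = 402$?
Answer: $302216 + 8 i \sqrt{830} \approx 3.0222 \cdot 10^{5} + 230.48 i$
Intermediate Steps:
$y{\left(v,m \right)} = 394$ ($y{\left(v,m \right)} = -8 + 402 = 394$)
$\left(\sqrt{-33394 + 2818 \left(-7\right)} + 301822\right) + y{\left(-563,241 \right)} = \left(\sqrt{-33394 + 2818 \left(-7\right)} + 301822\right) + 394 = \left(\sqrt{-33394 - 19726} + 301822\right) + 394 = \left(\sqrt{-53120} + 301822\right) + 394 = \left(8 i \sqrt{830} + 301822\right) + 394 = \left(301822 + 8 i \sqrt{830}\right) + 394 = 302216 + 8 i \sqrt{830}$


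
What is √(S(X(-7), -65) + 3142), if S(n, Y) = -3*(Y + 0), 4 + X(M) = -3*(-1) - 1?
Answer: √3337 ≈ 57.767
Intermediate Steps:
X(M) = -2 (X(M) = -4 + (-3*(-1) - 1) = -4 + (3 - 1) = -4 + 2 = -2)
S(n, Y) = -3*Y
√(S(X(-7), -65) + 3142) = √(-3*(-65) + 3142) = √(195 + 3142) = √3337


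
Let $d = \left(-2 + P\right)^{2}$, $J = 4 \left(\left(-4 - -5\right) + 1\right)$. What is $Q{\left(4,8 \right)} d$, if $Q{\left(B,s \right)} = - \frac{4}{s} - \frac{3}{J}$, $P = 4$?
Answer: $- \frac{7}{2} \approx -3.5$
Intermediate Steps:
$J = 8$ ($J = 4 \left(\left(-4 + 5\right) + 1\right) = 4 \left(1 + 1\right) = 4 \cdot 2 = 8$)
$Q{\left(B,s \right)} = - \frac{3}{8} - \frac{4}{s}$ ($Q{\left(B,s \right)} = - \frac{4}{s} - \frac{3}{8} = - \frac{3}{8} - \frac{4}{s}$)
$d = 4$ ($d = \left(-2 + 4\right)^{2} = 2^{2} = 4$)
$Q{\left(4,8 \right)} d = \left(- \frac{3}{8} - \frac{4}{8}\right) 4 = \left(- \frac{3}{8} - \frac{1}{2}\right) 4 = \left(- \frac{7}{8}\right) 4 = - \frac{7}{2}$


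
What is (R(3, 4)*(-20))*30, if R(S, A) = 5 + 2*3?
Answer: -6600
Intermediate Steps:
R(S, A) = 11 (R(S, A) = 5 + 6 = 11)
(R(3, 4)*(-20))*30 = (11*(-20))*30 = -220*30 = -6600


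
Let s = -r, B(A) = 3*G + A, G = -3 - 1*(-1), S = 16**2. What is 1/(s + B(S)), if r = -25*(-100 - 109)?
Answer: -1/4975 ≈ -0.00020101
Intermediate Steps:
S = 256
G = -2 (G = -3 + 1 = -2)
B(A) = -6 + A (B(A) = 3*(-2) + A = -6 + A)
r = 5225 (r = -25*(-209) = 5225)
s = -5225 (s = -1*5225 = -5225)
1/(s + B(S)) = 1/(-5225 + (-6 + 256)) = 1/(-5225 + 250) = 1/(-4975) = -1/4975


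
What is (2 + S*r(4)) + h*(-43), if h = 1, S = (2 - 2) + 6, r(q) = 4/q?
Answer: -35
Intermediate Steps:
S = 6 (S = 0 + 6 = 6)
(2 + S*r(4)) + h*(-43) = (2 + 6*(4/4)) + 1*(-43) = (2 + 6*(4*(¼))) - 43 = (2 + 6*1) - 43 = (2 + 6) - 43 = 8 - 43 = -35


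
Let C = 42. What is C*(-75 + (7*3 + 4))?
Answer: -2100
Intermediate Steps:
C*(-75 + (7*3 + 4)) = 42*(-75 + (7*3 + 4)) = 42*(-75 + (21 + 4)) = 42*(-75 + 25) = 42*(-50) = -2100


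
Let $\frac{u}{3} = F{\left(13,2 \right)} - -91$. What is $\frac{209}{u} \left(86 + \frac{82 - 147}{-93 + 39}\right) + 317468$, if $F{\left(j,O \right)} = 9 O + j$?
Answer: $\frac{6275421733}{19764} \approx 3.1752 \cdot 10^{5}$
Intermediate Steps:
$F{\left(j,O \right)} = j + 9 O$
$u = 366$ ($u = 3 \left(\left(13 + 9 \cdot 2\right) - -91\right) = 3 \left(\left(13 + 18\right) + 91\right) = 3 \left(31 + 91\right) = 3 \cdot 122 = 366$)
$\frac{209}{u} \left(86 + \frac{82 - 147}{-93 + 39}\right) + 317468 = \frac{209}{366} \left(86 + \frac{82 - 147}{-93 + 39}\right) + 317468 = 209 \cdot \frac{1}{366} \left(86 - \frac{65}{-54}\right) + 317468 = \frac{209 \left(86 - - \frac{65}{54}\right)}{366} + 317468 = \frac{209 \left(86 + \frac{65}{54}\right)}{366} + 317468 = \frac{209}{366} \cdot \frac{4709}{54} + 317468 = \frac{984181}{19764} + 317468 = \frac{6275421733}{19764}$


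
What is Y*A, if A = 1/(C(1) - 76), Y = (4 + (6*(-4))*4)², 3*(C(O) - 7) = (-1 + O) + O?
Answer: -12696/103 ≈ -123.26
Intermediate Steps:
C(O) = 20/3 + 2*O/3 (C(O) = 7 + ((-1 + O) + O)/3 = 7 + (-1 + 2*O)/3 = 7 + (-⅓ + 2*O/3) = 20/3 + 2*O/3)
Y = 8464 (Y = (4 - 24*4)² = (4 - 96)² = (-92)² = 8464)
A = -3/206 (A = 1/((20/3 + (⅔)*1) - 76) = 1/((20/3 + ⅔) - 76) = 1/(22/3 - 76) = 1/(-206/3) = -3/206 ≈ -0.014563)
Y*A = 8464*(-3/206) = -12696/103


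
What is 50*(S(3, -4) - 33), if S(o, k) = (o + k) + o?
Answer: -1550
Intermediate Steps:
S(o, k) = k + 2*o (S(o, k) = (k + o) + o = k + 2*o)
50*(S(3, -4) - 33) = 50*((-4 + 2*3) - 33) = 50*((-4 + 6) - 33) = 50*(2 - 33) = 50*(-31) = -1550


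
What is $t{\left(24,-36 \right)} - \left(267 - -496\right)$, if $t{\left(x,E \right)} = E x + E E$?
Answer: $-331$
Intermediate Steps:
$t{\left(x,E \right)} = E^{2} + E x$ ($t{\left(x,E \right)} = E x + E^{2} = E^{2} + E x$)
$t{\left(24,-36 \right)} - \left(267 - -496\right) = - 36 \left(-36 + 24\right) - \left(267 - -496\right) = \left(-36\right) \left(-12\right) - \left(267 + 496\right) = 432 - 763 = -331$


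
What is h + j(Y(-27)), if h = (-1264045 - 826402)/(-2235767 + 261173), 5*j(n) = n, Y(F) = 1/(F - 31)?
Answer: 151063759/143158065 ≈ 1.0552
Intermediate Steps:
Y(F) = 1/(-31 + F)
j(n) = n/5
h = 2090447/1974594 (h = -2090447/(-1974594) = -2090447*(-1/1974594) = 2090447/1974594 ≈ 1.0587)
h + j(Y(-27)) = 2090447/1974594 + 1/(5*(-31 - 27)) = 2090447/1974594 + (1/5)/(-58) = 2090447/1974594 + (1/5)*(-1/58) = 2090447/1974594 - 1/290 = 151063759/143158065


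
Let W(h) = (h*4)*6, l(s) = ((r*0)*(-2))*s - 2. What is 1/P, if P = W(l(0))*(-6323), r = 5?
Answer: 1/303504 ≈ 3.2948e-6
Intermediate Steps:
l(s) = -2 (l(s) = ((5*0)*(-2))*s - 2 = (0*(-2))*s - 2 = 0*s - 2 = 0 - 2 = -2)
W(h) = 24*h (W(h) = (4*h)*6 = 24*h)
P = 303504 (P = (24*(-2))*(-6323) = -48*(-6323) = 303504)
1/P = 1/303504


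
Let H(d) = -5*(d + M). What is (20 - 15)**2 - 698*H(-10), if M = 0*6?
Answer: -34875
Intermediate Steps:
M = 0
H(d) = -5*d (H(d) = -5*(d + 0) = -5*d)
(20 - 15)**2 - 698*H(-10) = (20 - 15)**2 - (-3490)*(-10) = 5**2 - 698*50 = 25 - 34900 = -34875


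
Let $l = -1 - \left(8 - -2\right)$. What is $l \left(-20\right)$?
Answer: $220$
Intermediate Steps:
$l = -11$ ($l = -1 - \left(8 + 2\right) = -1 - 10 = -11$)
$l \left(-20\right) = \left(-11\right) \left(-20\right) = 220$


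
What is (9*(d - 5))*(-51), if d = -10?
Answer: 6885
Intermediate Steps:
(9*(d - 5))*(-51) = (9*(-10 - 5))*(-51) = (9*(-15))*(-51) = -135*(-51) = 6885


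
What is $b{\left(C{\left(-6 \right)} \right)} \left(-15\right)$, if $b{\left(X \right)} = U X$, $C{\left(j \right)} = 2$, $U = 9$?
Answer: $-270$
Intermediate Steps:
$b{\left(X \right)} = 9 X$
$b{\left(C{\left(-6 \right)} \right)} \left(-15\right) = 9 \cdot 2 \left(-15\right) = 18 \left(-15\right) = -270$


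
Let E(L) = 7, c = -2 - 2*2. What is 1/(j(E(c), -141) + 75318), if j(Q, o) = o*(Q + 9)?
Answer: 1/73062 ≈ 1.3687e-5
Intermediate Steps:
c = -6 (c = -2 - 4 = -6)
j(Q, o) = o*(9 + Q)
1/(j(E(c), -141) + 75318) = 1/(-141*(9 + 7) + 75318) = 1/(-141*16 + 75318) = 1/(-2256 + 75318) = 1/73062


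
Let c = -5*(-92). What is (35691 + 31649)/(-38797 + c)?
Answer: -5180/2949 ≈ -1.7565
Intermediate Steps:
c = 460
(35691 + 31649)/(-38797 + c) = (35691 + 31649)/(-38797 + 460) = 67340/(-38337) = 67340*(-1/38337) = -5180/2949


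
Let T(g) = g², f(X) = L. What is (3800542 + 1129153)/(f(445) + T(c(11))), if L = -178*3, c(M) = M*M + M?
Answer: 985939/3378 ≈ 291.87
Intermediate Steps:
c(M) = M + M² (c(M) = M² + M = M + M²)
L = -534
f(X) = -534
(3800542 + 1129153)/(f(445) + T(c(11))) = (3800542 + 1129153)/(-534 + (11*(1 + 11))²) = 4929695/(-534 + (11*12)²) = 4929695/(-534 + 132²) = 4929695/(-534 + 17424) = 4929695/16890 = 4929695*(1/16890) = 985939/3378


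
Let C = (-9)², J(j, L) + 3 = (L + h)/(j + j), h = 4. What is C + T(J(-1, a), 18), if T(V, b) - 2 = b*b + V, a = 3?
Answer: 801/2 ≈ 400.50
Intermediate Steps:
J(j, L) = -3 + (4 + L)/(2*j) (J(j, L) = -3 + (L + 4)/(j + j) = -3 + (4 + L)/((2*j)) = -3 + (4 + L)*(1/(2*j)) = -3 + (4 + L)/(2*j))
T(V, b) = 2 + V + b² (T(V, b) = 2 + (b*b + V) = 2 + (b² + V) = 2 + (V + b²) = 2 + V + b²)
C = 81
C + T(J(-1, a), 18) = 81 + (2 + (½)*(4 + 3 - 6*(-1))/(-1) + 18²) = 81 + (2 + (½)*(-1)*(4 + 3 + 6) + 324) = 81 + (2 + (½)*(-1)*13 + 324) = 81 + (2 - 13/2 + 324) = 81 + 639/2 = 801/2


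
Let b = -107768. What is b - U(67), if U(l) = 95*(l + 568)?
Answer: -168093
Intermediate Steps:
U(l) = 53960 + 95*l (U(l) = 95*(568 + l) = 53960 + 95*l)
b - U(67) = -107768 - (53960 + 95*67) = -107768 - (53960 + 6365) = -107768 - 1*60325 = -107768 - 60325 = -168093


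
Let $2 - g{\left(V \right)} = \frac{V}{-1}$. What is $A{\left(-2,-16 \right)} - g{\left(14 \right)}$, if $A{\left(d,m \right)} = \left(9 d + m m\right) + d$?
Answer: $220$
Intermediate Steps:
$g{\left(V \right)} = 2 + V$ ($g{\left(V \right)} = 2 - \frac{V}{-1} = 2 - V \left(-1\right) = 2 - - V = 2 + V$)
$A{\left(d,m \right)} = m^{2} + 10 d$ ($A{\left(d,m \right)} = \left(9 d + m^{2}\right) + d = \left(m^{2} + 9 d\right) + d = m^{2} + 10 d$)
$A{\left(-2,-16 \right)} - g{\left(14 \right)} = \left(\left(-16\right)^{2} + 10 \left(-2\right)\right) - \left(2 + 14\right) = \left(256 - 20\right) - 16 = 236 - 16 = 220$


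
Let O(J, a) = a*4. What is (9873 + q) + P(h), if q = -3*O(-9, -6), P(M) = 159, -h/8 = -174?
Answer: 10104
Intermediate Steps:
h = 1392 (h = -8*(-174) = 1392)
O(J, a) = 4*a
q = 72 (q = -12*(-6) = -3*(-24) = 72)
(9873 + q) + P(h) = (9873 + 72) + 159 = 9945 + 159 = 10104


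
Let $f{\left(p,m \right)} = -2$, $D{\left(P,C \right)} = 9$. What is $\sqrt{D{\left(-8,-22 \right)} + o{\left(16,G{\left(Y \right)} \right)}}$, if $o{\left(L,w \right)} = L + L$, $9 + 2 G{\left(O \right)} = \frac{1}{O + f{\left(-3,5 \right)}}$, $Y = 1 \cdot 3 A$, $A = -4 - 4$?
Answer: $\sqrt{41} \approx 6.4031$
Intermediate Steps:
$A = -8$ ($A = -4 - 4 = -8$)
$Y = -24$ ($Y = 1 \cdot 3 \left(-8\right) = 3 \left(-8\right) = -24$)
$G{\left(O \right)} = - \frac{9}{2} + \frac{1}{2 \left(-2 + O\right)}$ ($G{\left(O \right)} = - \frac{9}{2} + \frac{1}{2 \left(O - 2\right)} = - \frac{9}{2} + \frac{1}{2 \left(-2 + O\right)}$)
$o{\left(L,w \right)} = 2 L$
$\sqrt{D{\left(-8,-22 \right)} + o{\left(16,G{\left(Y \right)} \right)}} = \sqrt{9 + 2 \cdot 16} = \sqrt{9 + 32} = \sqrt{41}$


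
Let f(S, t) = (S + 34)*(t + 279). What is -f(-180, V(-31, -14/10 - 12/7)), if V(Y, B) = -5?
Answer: 40004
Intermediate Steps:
f(S, t) = (34 + S)*(279 + t)
-f(-180, V(-31, -14/10 - 12/7)) = -(9486 + 34*(-5) + 279*(-180) - 180*(-5)) = -(9486 - 170 - 50220 + 900) = -1*(-40004) = 40004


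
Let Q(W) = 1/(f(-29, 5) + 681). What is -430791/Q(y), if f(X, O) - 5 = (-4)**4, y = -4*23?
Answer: -405805122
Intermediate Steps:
y = -92
f(X, O) = 261 (f(X, O) = 5 + (-4)**4 = 5 + 256 = 261)
Q(W) = 1/942 (Q(W) = 1/(261 + 681) = 1/942)
-430791/Q(y) = -430791/1/942 = -430791*942 = -405805122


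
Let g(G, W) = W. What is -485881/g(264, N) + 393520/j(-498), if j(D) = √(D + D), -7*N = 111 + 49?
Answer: 3401167/160 - 196760*I*√249/249 ≈ 21257.0 - 12469.0*I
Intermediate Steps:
N = -160/7 (N = -(111 + 49)/7 = -⅐*160 = -160/7 ≈ -22.857)
j(D) = √2*√D (j(D) = √(2*D) = √2*√D)
-485881/g(264, N) + 393520/j(-498) = -485881/(-160/7) + 393520/((√2*√(-498))) = -485881*(-7/160) + 393520/((√2*(I*√498))) = 3401167/160 + 393520/((2*I*√249)) = 3401167/160 + 393520*(-I*√249/498) = 3401167/160 - 196760*I*√249/249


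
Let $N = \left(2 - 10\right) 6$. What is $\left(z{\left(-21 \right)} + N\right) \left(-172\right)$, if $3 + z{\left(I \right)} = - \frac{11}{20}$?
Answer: $\frac{44333}{5} \approx 8866.6$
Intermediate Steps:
$z{\left(I \right)} = - \frac{71}{20}$ ($z{\left(I \right)} = -3 - \frac{11}{20} = - \frac{71}{20}$)
$N = -48$ ($N = \left(-8\right) 6 = -48$)
$\left(z{\left(-21 \right)} + N\right) \left(-172\right) = \left(- \frac{71}{20} - 48\right) \left(-172\right) = \left(- \frac{1031}{20}\right) \left(-172\right) = \frac{44333}{5}$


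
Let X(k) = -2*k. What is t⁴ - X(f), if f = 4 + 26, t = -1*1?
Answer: 61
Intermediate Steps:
t = -1
f = 30
t⁴ - X(f) = (-1)⁴ - (-2)*30 = 1 - 1*(-60) = 1 + 60 = 61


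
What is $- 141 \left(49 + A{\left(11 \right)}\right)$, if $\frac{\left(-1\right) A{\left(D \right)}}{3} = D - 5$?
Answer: $-4371$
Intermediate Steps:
$A{\left(D \right)} = 15 - 3 D$ ($A{\left(D \right)} = - 3 \left(D - 5\right) = - 3 \left(-5 + D\right) = 15 - 3 D$)
$- 141 \left(49 + A{\left(11 \right)}\right) = - 141 \left(49 + \left(15 - 33\right)\right) = - 141 \left(49 - 18\right) = \left(-141\right) 31 = -4371$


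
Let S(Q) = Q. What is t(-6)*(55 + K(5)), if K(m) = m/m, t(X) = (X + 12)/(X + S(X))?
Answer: -28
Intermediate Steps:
t(X) = (12 + X)/(2*X) (t(X) = (X + 12)/(X + X) = (12 + X)/((2*X)) = (12 + X)*(1/(2*X)) = (12 + X)/(2*X))
K(m) = 1
t(-6)*(55 + K(5)) = ((½)*(12 - 6)/(-6))*(55 + 1) = ((½)*(-⅙)*6)*56 = -½*56 = -28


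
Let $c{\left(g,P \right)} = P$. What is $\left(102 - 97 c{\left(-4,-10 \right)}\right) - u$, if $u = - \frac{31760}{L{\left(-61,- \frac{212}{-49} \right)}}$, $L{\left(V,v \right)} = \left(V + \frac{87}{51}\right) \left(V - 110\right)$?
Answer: $\frac{11582401}{10773} \approx 1075.1$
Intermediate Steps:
$L{\left(V,v \right)} = \left(-110 + V\right) \left(\frac{29}{17} + V\right)$ ($L{\left(V,v \right)} = \left(V + 87 \cdot \frac{1}{51}\right) \left(-110 + V\right) = \left(V + \frac{29}{17}\right) \left(-110 + V\right) = \left(\frac{29}{17} + V\right) \left(-110 + V\right) = \left(-110 + V\right) \left(\frac{29}{17} + V\right)$)
$u = - \frac{33745}{10773}$ ($u = - \frac{31760}{- \frac{3190}{17} + \left(-61\right)^{2} - - \frac{112301}{17}} = - \frac{31760}{- \frac{3190}{17} + 3721 + \frac{112301}{17}} = - \frac{31760}{\frac{172368}{17}} = \left(-31760\right) \frac{17}{172368} = - \frac{33745}{10773} \approx -3.1324$)
$\left(102 - 97 c{\left(-4,-10 \right)}\right) - u = \left(102 - -970\right) - - \frac{33745}{10773} = \left(102 + 970\right) + \frac{33745}{10773} = 1072 + \frac{33745}{10773} = \frac{11582401}{10773}$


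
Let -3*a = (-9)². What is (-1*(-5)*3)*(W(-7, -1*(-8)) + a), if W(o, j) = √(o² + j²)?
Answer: -405 + 15*√113 ≈ -245.55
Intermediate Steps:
W(o, j) = √(j² + o²)
a = -27 (a = -⅓*(-9)² = -⅓*81 = -27)
(-1*(-5)*3)*(W(-7, -1*(-8)) + a) = (-1*(-5)*3)*(√((-1*(-8))² + (-7)²) - 27) = (5*3)*(√(8² + 49) - 27) = 15*(√(64 + 49) - 27) = 15*(√113 - 27) = 15*(-27 + √113) = -405 + 15*√113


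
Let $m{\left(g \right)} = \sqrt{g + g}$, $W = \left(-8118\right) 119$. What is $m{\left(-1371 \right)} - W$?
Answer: $966042 + i \sqrt{2742} \approx 9.6604 \cdot 10^{5} + 52.364 i$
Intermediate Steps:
$W = -966042$
$m{\left(g \right)} = \sqrt{2} \sqrt{g}$ ($m{\left(g \right)} = \sqrt{2 g} = \sqrt{2} \sqrt{g}$)
$m{\left(-1371 \right)} - W = \sqrt{2} \sqrt{-1371} - -966042 = \sqrt{2} i \sqrt{1371} + 966042 = i \sqrt{2742} + 966042 = 966042 + i \sqrt{2742}$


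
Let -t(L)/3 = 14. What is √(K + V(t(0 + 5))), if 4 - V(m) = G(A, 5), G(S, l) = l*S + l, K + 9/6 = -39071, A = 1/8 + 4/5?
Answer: 5*I*√25010/4 ≈ 197.68*I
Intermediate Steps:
A = 37/40 (A = 1*(⅛) + 4*(⅕) = ⅛ + ⅘ = 37/40 ≈ 0.92500)
K = -78145/2 (K = -3/2 - 39071 = -78145/2 ≈ -39073.)
t(L) = -42 (t(L) = -3*14 = -42)
G(S, l) = l + S*l (G(S, l) = S*l + l = l + S*l)
V(m) = -45/8 (V(m) = 4 - 5*(1 + 37/40) = 4 - 5*77/40 = 4 - 1*77/8 = 4 - 77/8 = -45/8)
√(K + V(t(0 + 5))) = √(-78145/2 - 45/8) = √(-312625/8) = 5*I*√25010/4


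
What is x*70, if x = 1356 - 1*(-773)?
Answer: 149030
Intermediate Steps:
x = 2129 (x = 1356 + 773 = 2129)
x*70 = 2129*70 = 149030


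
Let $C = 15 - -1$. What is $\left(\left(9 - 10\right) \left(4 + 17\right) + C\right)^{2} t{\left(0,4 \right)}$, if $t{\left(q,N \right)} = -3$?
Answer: $-75$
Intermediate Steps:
$C = 16$ ($C = 15 + 1 = 16$)
$\left(\left(9 - 10\right) \left(4 + 17\right) + C\right)^{2} t{\left(0,4 \right)} = \left(\left(9 - 10\right) \left(4 + 17\right) + 16\right)^{2} \left(-3\right) = \left(\left(-1\right) 21 + 16\right)^{2} \left(-3\right) = \left(-21 + 16\right)^{2} \left(-3\right) = \left(-5\right)^{2} \left(-3\right) = 25 \left(-3\right) = -75$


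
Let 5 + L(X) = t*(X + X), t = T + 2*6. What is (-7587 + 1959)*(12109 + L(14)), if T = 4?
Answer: -70642656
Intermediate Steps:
t = 16 (t = 4 + 2*6 = 4 + 12 = 16)
L(X) = -5 + 32*X (L(X) = -5 + 16*(X + X) = -5 + 16*(2*X) = -5 + 32*X)
(-7587 + 1959)*(12109 + L(14)) = (-7587 + 1959)*(12109 + (-5 + 32*14)) = -5628*(12109 + (-5 + 448)) = -5628*(12109 + 443) = -5628*12552 = -70642656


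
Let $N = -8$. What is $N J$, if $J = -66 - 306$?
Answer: $2976$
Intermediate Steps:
$J = -372$
$N J = \left(-8\right) \left(-372\right) = 2976$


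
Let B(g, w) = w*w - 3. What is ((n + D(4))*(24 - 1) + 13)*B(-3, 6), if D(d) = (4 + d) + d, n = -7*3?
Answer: -6402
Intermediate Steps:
n = -21
B(g, w) = -3 + w² (B(g, w) = w² - 3 = -3 + w²)
D(d) = 4 + 2*d
((n + D(4))*(24 - 1) + 13)*B(-3, 6) = ((-21 + (4 + 2*4))*(24 - 1) + 13)*(-3 + 6²) = ((-21 + (4 + 8))*23 + 13)*(-3 + 36) = ((-21 + 12)*23 + 13)*33 = (-9*23 + 13)*33 = (-207 + 13)*33 = -194*33 = -6402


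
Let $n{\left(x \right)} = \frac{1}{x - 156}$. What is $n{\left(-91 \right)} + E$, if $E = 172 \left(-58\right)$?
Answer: $- \frac{2464073}{247} \approx -9976.0$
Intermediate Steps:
$E = -9976$
$n{\left(x \right)} = \frac{1}{-156 + x}$
$n{\left(-91 \right)} + E = \frac{1}{-156 - 91} - 9976 = \frac{1}{-247} - 9976 = - \frac{1}{247} - 9976 = - \frac{2464073}{247}$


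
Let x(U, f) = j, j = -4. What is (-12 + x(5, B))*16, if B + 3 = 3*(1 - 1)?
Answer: -256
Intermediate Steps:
B = -3 (B = -3 + 3*(1 - 1) = -3 + 3*0 = -3 + 0 = -3)
x(U, f) = -4
(-12 + x(5, B))*16 = (-12 - 4)*16 = -16*16 = -256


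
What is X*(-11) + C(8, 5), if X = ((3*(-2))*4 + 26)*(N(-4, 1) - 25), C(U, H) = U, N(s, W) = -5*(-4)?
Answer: 118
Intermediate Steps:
N(s, W) = 20
X = -10 (X = ((3*(-2))*4 + 26)*(20 - 25) = (-6*4 + 26)*(-5) = (-24 + 26)*(-5) = 2*(-5) = -10)
X*(-11) + C(8, 5) = -10*(-11) + 8 = 110 + 8 = 118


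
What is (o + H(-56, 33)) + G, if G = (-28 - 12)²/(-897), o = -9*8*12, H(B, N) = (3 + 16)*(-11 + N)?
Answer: -401662/897 ≈ -447.78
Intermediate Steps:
H(B, N) = -209 + 19*N (H(B, N) = 19*(-11 + N) = -209 + 19*N)
o = -864 (o = -72*12 = -864)
G = -1600/897 (G = (-40)²*(-1/897) = 1600*(-1/897) = -1600/897 ≈ -1.7837)
(o + H(-56, 33)) + G = (-864 + (-209 + 19*33)) - 1600/897 = (-864 + (-209 + 627)) - 1600/897 = (-864 + 418) - 1600/897 = -446 - 1600/897 = -401662/897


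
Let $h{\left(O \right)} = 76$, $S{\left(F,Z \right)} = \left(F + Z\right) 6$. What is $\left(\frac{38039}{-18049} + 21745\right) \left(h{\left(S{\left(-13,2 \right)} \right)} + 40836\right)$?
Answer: $\frac{16055401608992}{18049} \approx 8.8954 \cdot 10^{8}$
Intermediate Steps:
$S{\left(F,Z \right)} = 6 F + 6 Z$
$\left(\frac{38039}{-18049} + 21745\right) \left(h{\left(S{\left(-13,2 \right)} \right)} + 40836\right) = \left(\frac{38039}{-18049} + 21745\right) \left(76 + 40836\right) = \left(38039 \left(- \frac{1}{18049}\right) + 21745\right) 40912 = \left(- \frac{38039}{18049} + 21745\right) 40912 = \frac{392437466}{18049} \cdot 40912 = \frac{16055401608992}{18049}$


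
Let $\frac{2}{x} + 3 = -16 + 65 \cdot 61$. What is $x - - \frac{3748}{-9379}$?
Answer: $- \frac{7385425}{18504767} \approx -0.39911$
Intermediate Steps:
$x = \frac{1}{1973}$ ($x = \frac{2}{-3 + \left(-16 + 65 \cdot 61\right)} = \frac{2}{-3 + \left(-16 + 3965\right)} = \frac{2}{-3 + 3949} = \frac{2}{3946} = 2 \cdot \frac{1}{3946} = \frac{1}{1973} \approx 0.00050684$)
$x - - \frac{3748}{-9379} = \frac{1}{1973} - - \frac{3748}{-9379} = \frac{1}{1973} - \left(-3748\right) \left(- \frac{1}{9379}\right) = \frac{1}{1973} - \frac{3748}{9379} = - \frac{7385425}{18504767}$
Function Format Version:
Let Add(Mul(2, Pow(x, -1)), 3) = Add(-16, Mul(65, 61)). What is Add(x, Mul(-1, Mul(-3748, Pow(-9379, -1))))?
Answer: Rational(-7385425, 18504767) ≈ -0.39911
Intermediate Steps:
x = Rational(1, 1973) (x = Mul(2, Pow(Add(-3, Add(-16, Mul(65, 61))), -1)) = Mul(2, Pow(Add(-3, Add(-16, 3965)), -1)) = Mul(2, Pow(Add(-3, 3949), -1)) = Mul(2, Pow(3946, -1)) = Mul(2, Rational(1, 3946)) = Rational(1, 1973) ≈ 0.00050684)
Add(x, Mul(-1, Mul(-3748, Pow(-9379, -1)))) = Add(Rational(1, 1973), Mul(-1, Mul(-3748, Pow(-9379, -1)))) = Add(Rational(1, 1973), Mul(-1, Mul(-3748, Rational(-1, 9379)))) = Add(Rational(1, 1973), Mul(-1, Rational(3748, 9379))) = Add(Rational(1, 1973), Rational(-3748, 9379)) = Rational(-7385425, 18504767)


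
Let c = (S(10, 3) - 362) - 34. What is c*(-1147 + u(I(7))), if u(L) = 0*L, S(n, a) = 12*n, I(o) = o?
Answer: 316572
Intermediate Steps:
u(L) = 0
c = -276 (c = (12*10 - 362) - 34 = (120 - 362) - 34 = -242 - 34 = -276)
c*(-1147 + u(I(7))) = -276*(-1147 + 0) = -276*(-1147) = 316572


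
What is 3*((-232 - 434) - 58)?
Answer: -2172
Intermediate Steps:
3*((-232 - 434) - 58) = 3*(-666 - 58) = 3*(-724) = -2172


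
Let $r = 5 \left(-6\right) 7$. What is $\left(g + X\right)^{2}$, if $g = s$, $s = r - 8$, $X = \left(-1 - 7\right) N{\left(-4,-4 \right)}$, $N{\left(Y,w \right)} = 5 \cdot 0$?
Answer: $47524$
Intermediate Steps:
$N{\left(Y,w \right)} = 0$
$r = -210$ ($r = \left(-30\right) 7 = -210$)
$X = 0$ ($X = \left(-1 - 7\right) 0 = \left(-8\right) 0 = 0$)
$s = -218$ ($s = -210 - 8 = -218$)
$g = -218$
$\left(g + X\right)^{2} = \left(-218 + 0\right)^{2} = \left(-218\right)^{2} = 47524$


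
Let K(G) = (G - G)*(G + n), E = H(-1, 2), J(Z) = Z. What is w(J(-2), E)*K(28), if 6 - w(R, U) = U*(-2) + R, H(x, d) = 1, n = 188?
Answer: 0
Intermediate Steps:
E = 1
w(R, U) = 6 - R + 2*U (w(R, U) = 6 - (U*(-2) + R) = 6 - (-2*U + R) = 6 - (R - 2*U) = 6 + (-R + 2*U) = 6 - R + 2*U)
K(G) = 0 (K(G) = (G - G)*(G + 188) = 0*(188 + G) = 0)
w(J(-2), E)*K(28) = (6 - 1*(-2) + 2*1)*0 = (6 + 2 + 2)*0 = 10*0 = 0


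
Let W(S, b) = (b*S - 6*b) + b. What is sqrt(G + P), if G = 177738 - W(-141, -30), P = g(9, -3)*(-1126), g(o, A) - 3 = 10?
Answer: 32*sqrt(155) ≈ 398.40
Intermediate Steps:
g(o, A) = 13 (g(o, A) = 3 + 10 = 13)
W(S, b) = -5*b + S*b (W(S, b) = (S*b - 6*b) + b = (-6*b + S*b) + b = -5*b + S*b)
P = -14638 (P = 13*(-1126) = -14638)
G = 173358 (G = 177738 - (-30)*(-5 - 141) = 177738 - (-30)*(-146) = 177738 - 1*4380 = 177738 - 4380 = 173358)
sqrt(G + P) = sqrt(173358 - 14638) = sqrt(158720) = 32*sqrt(155)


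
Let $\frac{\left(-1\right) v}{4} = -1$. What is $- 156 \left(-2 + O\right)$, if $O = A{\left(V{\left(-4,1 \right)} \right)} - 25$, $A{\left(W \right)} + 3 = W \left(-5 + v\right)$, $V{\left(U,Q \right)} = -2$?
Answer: $4368$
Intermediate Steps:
$v = 4$ ($v = \left(-4\right) \left(-1\right) = 4$)
$A{\left(W \right)} = -3 - W$ ($A{\left(W \right)} = -3 + W \left(-5 + 4\right) = -3 + W \left(-1\right) = -3 - W$)
$O = -26$ ($O = \left(-3 - -2\right) - 25 = \left(-3 + 2\right) - 25 = -1 - 25 = -26$)
$- 156 \left(-2 + O\right) = - 156 \left(-2 - 26\right) = \left(-156\right) \left(-28\right) = 4368$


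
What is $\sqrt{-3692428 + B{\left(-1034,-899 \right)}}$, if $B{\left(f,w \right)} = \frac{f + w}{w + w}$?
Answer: $\frac{i \sqrt{11936892532578}}{1798} \approx 1921.6 i$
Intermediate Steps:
$B{\left(f,w \right)} = \frac{f + w}{2 w}$
$\sqrt{-3692428 + B{\left(-1034,-899 \right)}} = \sqrt{-3692428 + \frac{-1034 - 899}{2 \left(-899\right)}} = \sqrt{-3692428 + \frac{1}{2} \left(- \frac{1}{899}\right) \left(-1933\right)} = \sqrt{-3692428 + \frac{1933}{1798}} = \sqrt{- \frac{6638983611}{1798}} = \frac{i \sqrt{11936892532578}}{1798}$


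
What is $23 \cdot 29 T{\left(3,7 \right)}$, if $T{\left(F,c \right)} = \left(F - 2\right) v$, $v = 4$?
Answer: $2668$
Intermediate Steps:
$T{\left(F,c \right)} = -8 + 4 F$ ($T{\left(F,c \right)} = \left(F - 2\right) 4 = \left(-2 + F\right) 4 = -8 + 4 F$)
$23 \cdot 29 T{\left(3,7 \right)} = 23 \cdot 29 \left(-8 + 4 \cdot 3\right) = 667 \left(-8 + 12\right) = 667 \cdot 4 = 2668$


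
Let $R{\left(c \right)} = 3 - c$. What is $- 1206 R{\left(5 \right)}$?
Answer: $2412$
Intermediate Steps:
$- 1206 R{\left(5 \right)} = - 1206 \left(3 - 5\right) = \left(-1206\right) \left(-2\right) = 2412$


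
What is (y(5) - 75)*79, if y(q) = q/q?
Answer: -5846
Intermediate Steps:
y(q) = 1
(y(5) - 75)*79 = (1 - 75)*79 = -74*79 = -5846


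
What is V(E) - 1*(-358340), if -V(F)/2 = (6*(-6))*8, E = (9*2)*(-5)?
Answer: 358916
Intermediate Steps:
E = -90 (E = 18*(-5) = -90)
V(F) = 576 (V(F) = -2*6*(-6)*8 = -(-72)*8 = -2*(-288) = 576)
V(E) - 1*(-358340) = 576 - 1*(-358340) = 576 + 358340 = 358916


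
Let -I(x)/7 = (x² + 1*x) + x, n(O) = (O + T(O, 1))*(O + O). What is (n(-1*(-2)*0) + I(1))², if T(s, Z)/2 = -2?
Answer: 441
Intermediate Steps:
T(s, Z) = -4 (T(s, Z) = 2*(-2) = -4)
n(O) = 2*O*(-4 + O) (n(O) = (O - 4)*(O + O) = (-4 + O)*(2*O) = 2*O*(-4 + O))
I(x) = -14*x - 7*x² (I(x) = -7*((x² + 1*x) + x) = -7*((x² + x) + x) = -7*((x + x²) + x) = -7*(x² + 2*x) = -14*x - 7*x²)
(n(-1*(-2)*0) + I(1))² = (2*(-1*(-2)*0)*(-4 - 1*(-2)*0) - 7*1*(2 + 1))² = (2*(2*0)*(-4 + 2*0) - 7*1*3)² = (2*0*(-4 + 0) - 21)² = (2*0*(-4) - 21)² = (0 - 21)² = (-21)² = 441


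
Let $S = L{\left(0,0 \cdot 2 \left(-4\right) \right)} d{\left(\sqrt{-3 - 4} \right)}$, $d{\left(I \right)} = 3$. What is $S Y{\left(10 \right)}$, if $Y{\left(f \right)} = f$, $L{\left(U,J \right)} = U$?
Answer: $0$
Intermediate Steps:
$S = 0$ ($S = 0 \cdot 3 = 0$)
$S Y{\left(10 \right)} = 0 \cdot 10 = 0$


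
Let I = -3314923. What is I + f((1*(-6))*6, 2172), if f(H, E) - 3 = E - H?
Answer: -3312712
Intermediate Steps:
f(H, E) = 3 + E - H (f(H, E) = 3 + (E - H) = 3 + E - H)
I + f((1*(-6))*6, 2172) = -3314923 + (3 + 2172 - 1*(-6)*6) = -3314923 + (3 + 2172 - (-6)*6) = -3314923 + (3 + 2172 - 1*(-36)) = -3314923 + (3 + 2172 + 36) = -3314923 + 2211 = -3312712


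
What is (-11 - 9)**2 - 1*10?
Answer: 390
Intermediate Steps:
(-11 - 9)**2 - 1*10 = (-20)**2 - 10 = 400 - 10 = 390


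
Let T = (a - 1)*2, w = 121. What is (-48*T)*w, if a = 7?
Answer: -69696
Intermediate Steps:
T = 12 (T = (7 - 1)*2 = 6*2 = 12)
(-48*T)*w = -48*12*121 = -576*121 = -69696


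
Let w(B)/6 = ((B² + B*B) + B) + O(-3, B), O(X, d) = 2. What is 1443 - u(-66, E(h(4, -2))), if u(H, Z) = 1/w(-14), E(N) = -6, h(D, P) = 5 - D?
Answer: 3290039/2280 ≈ 1443.0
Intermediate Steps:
w(B) = 12 + 6*B + 12*B² (w(B) = 6*(((B² + B*B) + B) + 2) = 6*(((B² + B²) + B) + 2) = 6*((2*B² + B) + 2) = 6*((B + 2*B²) + 2) = 6*(2 + B + 2*B²) = 12 + 6*B + 12*B²)
u(H, Z) = 1/2280 (u(H, Z) = 1/(12 + 6*(-14) + 12*(-14)²) = 1/(12 - 84 + 12*196) = 1/(12 - 84 + 2352) = 1/2280)
1443 - u(-66, E(h(4, -2))) = 1443 - 1*1/2280 = 1443 - 1/2280 = 3290039/2280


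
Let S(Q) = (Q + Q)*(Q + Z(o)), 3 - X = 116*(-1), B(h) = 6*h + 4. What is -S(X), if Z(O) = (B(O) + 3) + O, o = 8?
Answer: -43316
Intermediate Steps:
B(h) = 4 + 6*h
Z(O) = 7 + 7*O (Z(O) = ((4 + 6*O) + 3) + O = (7 + 6*O) + O = 7 + 7*O)
X = 119 (X = 3 - 116*(-1) = 3 - 1*(-116) = 3 + 116 = 119)
S(Q) = 2*Q*(63 + Q) (S(Q) = (Q + Q)*(Q + (7 + 7*8)) = (2*Q)*(Q + (7 + 56)) = (2*Q)*(Q + 63) = (2*Q)*(63 + Q) = 2*Q*(63 + Q))
-S(X) = -2*119*(63 + 119) = -2*119*182 = -1*43316 = -43316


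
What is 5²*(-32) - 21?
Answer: -821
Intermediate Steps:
5²*(-32) - 21 = 25*(-32) - 21 = -800 - 21 = -821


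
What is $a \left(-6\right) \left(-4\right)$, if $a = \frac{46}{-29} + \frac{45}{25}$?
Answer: $\frac{744}{145} \approx 5.131$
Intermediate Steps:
$a = \frac{31}{145}$ ($a = 46 \left(- \frac{1}{29}\right) + 45 \cdot \frac{1}{25} = - \frac{46}{29} + \frac{9}{5} = \frac{31}{145} \approx 0.21379$)
$a \left(-6\right) \left(-4\right) = \frac{31}{145} \left(-6\right) \left(-4\right) = \left(- \frac{186}{145}\right) \left(-4\right) = \frac{744}{145}$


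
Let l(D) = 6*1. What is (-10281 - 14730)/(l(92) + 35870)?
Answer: -25011/35876 ≈ -0.69715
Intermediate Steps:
l(D) = 6
(-10281 - 14730)/(l(92) + 35870) = (-10281 - 14730)/(6 + 35870) = -25011/35876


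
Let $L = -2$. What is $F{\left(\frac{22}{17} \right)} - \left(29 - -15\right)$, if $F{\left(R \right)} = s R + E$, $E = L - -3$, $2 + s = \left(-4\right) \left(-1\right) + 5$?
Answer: $- \frac{577}{17} \approx -33.941$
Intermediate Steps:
$s = 7$ ($s = -2 + \left(\left(-4\right) \left(-1\right) + 5\right) = -2 + \left(4 + 5\right) = -2 + 9 = 7$)
$E = 1$ ($E = -2 - -3 = -2 + 3 = 1$)
$F{\left(R \right)} = 1 + 7 R$ ($F{\left(R \right)} = 7 R + 1 = 1 + 7 R$)
$F{\left(\frac{22}{17} \right)} - \left(29 - -15\right) = \left(1 + 7 \cdot \frac{22}{17}\right) - \left(29 - -15\right) = \left(1 + 7 \cdot 22 \cdot \frac{1}{17}\right) - \left(29 + 15\right) = \left(1 + 7 \cdot \frac{22}{17}\right) - 44 = \left(1 + \frac{154}{17}\right) - 44 = \frac{171}{17} - 44 = - \frac{577}{17}$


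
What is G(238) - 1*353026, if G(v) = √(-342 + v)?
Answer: -353026 + 2*I*√26 ≈ -3.5303e+5 + 10.198*I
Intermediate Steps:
G(238) - 1*353026 = √(-342 + 238) - 1*353026 = √(-104) - 353026 = 2*I*√26 - 353026 = -353026 + 2*I*√26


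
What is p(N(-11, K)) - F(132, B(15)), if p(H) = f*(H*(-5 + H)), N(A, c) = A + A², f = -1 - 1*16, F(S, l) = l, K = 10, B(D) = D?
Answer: -196365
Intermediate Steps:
f = -17 (f = -1 - 16 = -17)
p(H) = -17*H*(-5 + H)
p(N(-11, K)) - F(132, B(15)) = 17*(-11*(1 - 11))*(5 - (-11)*(1 - 11)) - 1*15 = 17*(-11*(-10))*(5 - (-11)*(-10)) - 15 = 17*110*(5 - 1*110) - 15 = 17*110*(5 - 110) - 15 = 17*110*(-105) - 15 = -196350 - 15 = -196365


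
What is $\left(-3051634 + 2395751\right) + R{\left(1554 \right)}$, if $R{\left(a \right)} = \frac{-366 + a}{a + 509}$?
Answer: $- \frac{1353085441}{2063} \approx -6.5588 \cdot 10^{5}$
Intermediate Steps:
$R{\left(a \right)} = \frac{-366 + a}{509 + a}$
$\left(-3051634 + 2395751\right) + R{\left(1554 \right)} = \left(-3051634 + 2395751\right) + \frac{-366 + 1554}{509 + 1554} = -655883 + \frac{1}{2063} \cdot 1188 = -655883 + \frac{1188}{2063} = - \frac{1353085441}{2063}$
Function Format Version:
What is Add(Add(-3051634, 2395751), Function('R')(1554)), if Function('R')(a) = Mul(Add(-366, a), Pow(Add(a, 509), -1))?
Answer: Rational(-1353085441, 2063) ≈ -6.5588e+5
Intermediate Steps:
Function('R')(a) = Mul(Pow(Add(509, a), -1), Add(-366, a)) (Function('R')(a) = Mul(Add(-366, a), Pow(Add(509, a), -1)) = Mul(Pow(Add(509, a), -1), Add(-366, a)))
Add(Add(-3051634, 2395751), Function('R')(1554)) = Add(Add(-3051634, 2395751), Mul(Pow(Add(509, 1554), -1), Add(-366, 1554))) = Add(-655883, Mul(Pow(2063, -1), 1188)) = Add(-655883, Mul(Rational(1, 2063), 1188)) = Add(-655883, Rational(1188, 2063)) = Rational(-1353085441, 2063)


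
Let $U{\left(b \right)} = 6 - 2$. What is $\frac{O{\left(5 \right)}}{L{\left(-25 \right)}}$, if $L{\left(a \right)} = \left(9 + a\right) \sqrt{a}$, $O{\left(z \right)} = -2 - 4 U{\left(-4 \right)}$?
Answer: $- \frac{9 i}{40} \approx - 0.225 i$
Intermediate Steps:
$U{\left(b \right)} = 4$ ($U{\left(b \right)} = 6 - 2 = 4$)
$O{\left(z \right)} = -18$ ($O{\left(z \right)} = -2 - 16 = -18$)
$L{\left(a \right)} = \sqrt{a} \left(9 + a\right)$
$\frac{O{\left(5 \right)}}{L{\left(-25 \right)}} = - \frac{18}{\sqrt{-25} \left(9 - 25\right)} = - \frac{18}{5 i \left(-16\right)} = - \frac{18}{\left(-80\right) i} = - 18 \frac{i}{80} = - \frac{9 i}{40}$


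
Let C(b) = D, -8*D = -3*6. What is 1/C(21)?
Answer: 4/9 ≈ 0.44444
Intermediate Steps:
D = 9/4 (D = -(-3)*6/8 = -⅛*(-18) = 9/4 ≈ 2.2500)
C(b) = 9/4
1/C(21) = 1/(9/4) = 4/9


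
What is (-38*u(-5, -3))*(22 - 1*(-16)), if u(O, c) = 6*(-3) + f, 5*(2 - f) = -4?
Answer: 109744/5 ≈ 21949.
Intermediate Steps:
f = 14/5 (f = 2 - ⅕*(-4) = 2 + ⅘ = 14/5 ≈ 2.8000)
u(O, c) = -76/5 (u(O, c) = 6*(-3) + 14/5 = -18 + 14/5 = -76/5)
(-38*u(-5, -3))*(22 - 1*(-16)) = (-38*(-76/5))*(22 - 1*(-16)) = 2888*(22 + 16)/5 = (2888/5)*38 = 109744/5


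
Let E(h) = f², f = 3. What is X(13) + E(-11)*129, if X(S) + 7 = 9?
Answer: 1163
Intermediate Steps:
E(h) = 9 (E(h) = 3² = 9)
X(S) = 2 (X(S) = -7 + 9 = 2)
X(13) + E(-11)*129 = 2 + 9*129 = 2 + 1161 = 1163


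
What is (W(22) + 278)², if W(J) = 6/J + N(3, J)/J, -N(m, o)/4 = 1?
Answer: 9357481/121 ≈ 77335.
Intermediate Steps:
N(m, o) = -4 (N(m, o) = -4*1 = -4)
W(J) = 2/J (W(J) = 6/J - 4/J = 2/J)
(W(22) + 278)² = (2/22 + 278)² = (2*(1/22) + 278)² = (1/11 + 278)² = (3059/11)² = 9357481/121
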